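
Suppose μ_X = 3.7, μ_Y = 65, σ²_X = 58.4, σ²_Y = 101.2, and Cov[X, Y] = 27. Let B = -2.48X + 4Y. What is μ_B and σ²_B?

μ_B = 250.824, σ²_B = 1442.70336

μ_B = (-2.48)·μ_X + 4·μ_Y = (-2.48)·3.7 + 4·65 = 250.824.
σ²_B = a²·σ²_X + b²·σ²_Y + 2ab·Cov[X, Y] with a = -2.48, b = 4.
= (-2.48)²·58.4 + 4²·101.2 + 2·(-2.48)·4·27
= 359.18336 + 1619.2 + (-535.68) = 1442.70336.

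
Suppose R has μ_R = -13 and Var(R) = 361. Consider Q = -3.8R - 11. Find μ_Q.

μ_Q = 38.4

Q = -3.8R - 11 is linear with a = -3.8, b = -11.
μ_Q = a·μ_R + b = (-3.8)·(-13) + (-11) = 38.4.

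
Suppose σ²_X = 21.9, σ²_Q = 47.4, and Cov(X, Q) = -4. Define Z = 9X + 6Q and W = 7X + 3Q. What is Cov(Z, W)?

By bilinearity, Cov(Z, W) = ac·σ²_X + bd·σ²_Q + (ad+bc)·Cov(X, Q), with a=9, b=6, c=7, d=3.
ac·σ²_X = 9·7·21.9 = 1379.7
bd·σ²_Q = 6·3·47.4 = 853.2
(ad+bc)·Cov(X, Q) = (69)·(-4) = -276
Cov(Z, W) = 1379.7 + 853.2 + (-276) = 1956.9.

Cov(Z, W) = 1956.9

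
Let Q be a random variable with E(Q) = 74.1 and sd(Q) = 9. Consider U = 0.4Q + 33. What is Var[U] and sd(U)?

U = 0.4Q + 33 is linear with a = 0.4, b = 33.
Var[Q] = 9² = 81.
Var[U] = a²·Var[Q] = 0.4²·81 = 12.96 (the additive constant 33 does not affect variance).
sd(U) = |a|·sd(Q) = |0.4|·9 = 3.6.

Var[U] = 12.96, sd(U) = 3.6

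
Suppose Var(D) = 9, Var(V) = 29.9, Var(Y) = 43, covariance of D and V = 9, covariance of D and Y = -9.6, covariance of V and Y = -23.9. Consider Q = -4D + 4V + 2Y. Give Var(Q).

Var(Q) = a²·Var(D) + b²·Var(V) + c²·Var(Y) + 2ab·covariance of D and V + 2ac·covariance of D and Y + 2bc·covariance of V and Y, with a = -4, b = 4, c = 2.
= 144 + 478.4 + 172 + (-288) + 153.6 + (-382.4)
= 277.6.

Var(Q) = 277.6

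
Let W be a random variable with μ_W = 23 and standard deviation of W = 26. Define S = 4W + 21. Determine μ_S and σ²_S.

μ_S = 113, σ²_S = 10816

S = 4W + 21 is linear with a = 4, b = 21.
μ_S = a·μ_W + b = 4·23 + 21 = 113.
σ²_W = 26² = 676.
σ²_S = a²·σ²_W = 4²·676 = 10816 (the additive constant 21 does not affect variance).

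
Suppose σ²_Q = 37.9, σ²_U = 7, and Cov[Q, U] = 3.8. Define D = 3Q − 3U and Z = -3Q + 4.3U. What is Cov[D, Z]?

By bilinearity, Cov[D, Z] = ac·σ²_Q + bd·σ²_U + (ad+bc)·Cov[Q, U], with a=3, b=-3, c=-3, d=4.3.
ac·σ²_Q = 3·(-3)·37.9 = -341.1
bd·σ²_U = (-3)·4.3·7 = -90.3
(ad+bc)·Cov[Q, U] = (21.9)·3.8 = 83.22
Cov[D, Z] = -341.1 + (-90.3) + 83.22 = -348.18.

Cov[D, Z] = -348.18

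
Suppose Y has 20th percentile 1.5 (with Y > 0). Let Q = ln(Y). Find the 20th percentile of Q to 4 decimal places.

ln(Y) is increasing, so P_{20}(Q) = g(P_{20}(Y)) ≈ 0.4055.

20th percentile of Q = 0.4055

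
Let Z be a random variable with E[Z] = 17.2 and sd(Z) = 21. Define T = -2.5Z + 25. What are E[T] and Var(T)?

T = -2.5Z + 25 is linear with a = -2.5, b = 25.
E[T] = a·E[Z] + b = (-2.5)·17.2 + 25 = -18.
Var(Z) = 21² = 441.
Var(T) = a²·Var(Z) = (-2.5)²·441 = 2756.25 (the additive constant 25 does not affect variance).

E[T] = -18, Var(T) = 2756.25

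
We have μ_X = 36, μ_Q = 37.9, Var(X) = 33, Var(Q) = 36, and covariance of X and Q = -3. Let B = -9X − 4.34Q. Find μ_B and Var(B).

μ_B = (-9)·μ_X + (-4.34)·μ_Q = (-9)·36 + (-4.34)·37.9 = -488.486.
Var(B) = a²·Var(X) + b²·Var(Q) + 2ab·covariance of X and Q with a = -9, b = -4.34.
= (-9)²·33 + (-4.34)²·36 + 2·(-9)·(-4.34)·(-3)
= 2673 + 678.0816 + (-234.36) = 3116.7216.

μ_B = -488.486, Var(B) = 3116.7216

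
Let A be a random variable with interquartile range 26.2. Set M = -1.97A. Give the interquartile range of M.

IQR(M) = 51.614

Under M = aA + b, IQR(M) = |a|·IQR(A) = |-1.97|·26.2 = 51.614 (shifts cancel; spread scales by |a|).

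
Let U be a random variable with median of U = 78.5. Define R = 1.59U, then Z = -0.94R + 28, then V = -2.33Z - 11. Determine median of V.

median of R = 1.59·78.5 = 124.815.
median of Z = (-0.94)·124.815 + 28 = -89.3261.
median of V = (-2.33)·(-89.3261) + (-11) = 197.129813.

median of V = 197.129813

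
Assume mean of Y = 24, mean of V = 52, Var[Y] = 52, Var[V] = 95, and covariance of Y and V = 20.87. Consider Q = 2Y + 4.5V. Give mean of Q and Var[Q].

mean of Q = 2·mean of Y + 4.5·mean of V = 2·24 + 4.5·52 = 282.
Var[Q] = a²·Var[Y] + b²·Var[V] + 2ab·covariance of Y and V with a = 2, b = 4.5.
= 2²·52 + 4.5²·95 + 2·2·4.5·20.87
= 208 + 1923.75 + 375.66 = 2507.41.

mean of Q = 282, Var[Q] = 2507.41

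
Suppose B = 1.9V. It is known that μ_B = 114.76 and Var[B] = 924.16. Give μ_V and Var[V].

μ_V = 60.4, Var[V] = 256

From B = 1.9V: μ_B = a·μ_V + b, so μ_V = (μ_B − b)/a = (114.76 − 0)/1.9 = 60.4.
Var[B] = a²·Var[V], so Var[V] = 924.16/1.9² = 256.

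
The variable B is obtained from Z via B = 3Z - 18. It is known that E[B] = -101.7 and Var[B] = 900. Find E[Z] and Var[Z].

From B = 3Z - 18: E[B] = a·E[Z] + b, so E[Z] = (E[B] − b)/a = (-101.7 − (-18))/3 = -27.9.
Var[B] = a²·Var[Z], so Var[Z] = 900/3² = 100.

E[Z] = -27.9, Var[Z] = 100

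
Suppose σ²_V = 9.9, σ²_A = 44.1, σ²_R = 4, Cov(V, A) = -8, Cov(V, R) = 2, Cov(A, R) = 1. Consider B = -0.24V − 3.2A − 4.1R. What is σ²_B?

σ²_B = a²·σ²_V + b²·σ²_A + c²·σ²_R + 2ab·Cov(V, A) + 2ac·Cov(V, R) + 2bc·Cov(A, R), with a = -0.24, b = -3.2, c = -4.1.
= 0.57024 + 451.584 + 67.24 + (-12.288) + 3.936 + 26.24
= 537.28224.

σ²_B = 537.28224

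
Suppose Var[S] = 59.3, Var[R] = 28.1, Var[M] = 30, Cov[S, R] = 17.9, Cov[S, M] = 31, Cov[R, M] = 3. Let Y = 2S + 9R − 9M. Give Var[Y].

Var[Y] = a²·Var[S] + b²·Var[R] + c²·Var[M] + 2ab·Cov[S, R] + 2ac·Cov[S, M] + 2bc·Cov[R, M], with a = 2, b = 9, c = -9.
= 237.2 + 2276.1 + 2430 + 644.4 + (-1116) + (-486)
= 3985.7.

Var[Y] = 3985.7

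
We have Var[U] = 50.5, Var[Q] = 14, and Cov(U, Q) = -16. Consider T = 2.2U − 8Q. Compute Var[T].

Var[T] = a²·Var[U] + b²·Var[Q] + 2ab·Cov(U, Q) with a = 2.2, b = -8.
= 2.2²·50.5 + (-8)²·14 + 2·2.2·(-8)·(-16)
= 244.42 + 896 + 563.2 = 1703.62.

Var[T] = 1703.62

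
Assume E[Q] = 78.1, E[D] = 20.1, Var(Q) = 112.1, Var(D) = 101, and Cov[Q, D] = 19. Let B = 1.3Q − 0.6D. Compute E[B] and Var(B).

E[B] = 89.47, Var(B) = 196.169

E[B] = 1.3·E[Q] + (-0.6)·E[D] = 1.3·78.1 + (-0.6)·20.1 = 89.47.
Var(B) = a²·Var(Q) + b²·Var(D) + 2ab·Cov[Q, D] with a = 1.3, b = -0.6.
= 1.3²·112.1 + (-0.6)²·101 + 2·1.3·(-0.6)·19
= 189.449 + 36.36 + (-29.64) = 196.169.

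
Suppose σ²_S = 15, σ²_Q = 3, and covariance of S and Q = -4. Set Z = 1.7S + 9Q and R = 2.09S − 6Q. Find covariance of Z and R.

By bilinearity, covariance of Z and R = ac·σ²_S + bd·σ²_Q + (ad+bc)·covariance of S and Q, with a=1.7, b=9, c=2.09, d=-6.
ac·σ²_S = 1.7·2.09·15 = 53.295
bd·σ²_Q = 9·(-6)·3 = -162
(ad+bc)·covariance of S and Q = (8.61)·(-4) = -34.44
covariance of Z and R = 53.295 + (-162) + (-34.44) = -143.145.

covariance of Z and R = -143.145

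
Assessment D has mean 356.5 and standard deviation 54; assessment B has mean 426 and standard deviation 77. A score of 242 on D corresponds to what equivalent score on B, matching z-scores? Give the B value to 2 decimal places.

B = 262.73

z = (242 − 356.5)/54 ≈ -2.1204.
B = 426 + z·77 = 426 + (242 − 356.5)·77/54 ≈ 262.73.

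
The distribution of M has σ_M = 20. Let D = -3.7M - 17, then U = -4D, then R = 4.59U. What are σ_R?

σ_R = 1358.64

σ_D = |-3.7|·20 = 74.
σ_U = |-4|·74 = 296.
σ_R = |4.59|·296 = 1358.64.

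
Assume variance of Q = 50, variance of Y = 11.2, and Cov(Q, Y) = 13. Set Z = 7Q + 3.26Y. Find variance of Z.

variance of Z = a²·variance of Q + b²·variance of Y + 2ab·Cov(Q, Y) with a = 7, b = 3.26.
= 7²·50 + 3.26²·11.2 + 2·7·3.26·13
= 2450 + 119.02912 + 593.32 = 3162.34912.

variance of Z = 3162.34912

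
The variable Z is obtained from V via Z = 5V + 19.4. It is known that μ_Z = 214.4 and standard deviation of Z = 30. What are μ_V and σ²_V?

μ_V = 39, σ²_V = 36

From Z = 5V + 19.4: μ_Z = a·μ_V + b, so μ_V = (μ_Z − b)/a = (214.4 − 19.4)/5 = 39.
σ²_Z = 30² = 900.
σ²_Z = a²·σ²_V, so σ²_V = 900/5² = 36.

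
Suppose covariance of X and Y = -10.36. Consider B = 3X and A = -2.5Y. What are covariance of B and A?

covariance of B and A = a·c·covariance of X and Y = 3·(-2.5)·(-10.36) = 77.7. Additive constants drop out.

covariance of B and A = 77.7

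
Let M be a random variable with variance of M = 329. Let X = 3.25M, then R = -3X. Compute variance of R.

variance of X = 3.25²·329 = 3475.0625.
variance of R = (-3)²·3475.0625 = 31275.5625.

variance of R = 31275.5625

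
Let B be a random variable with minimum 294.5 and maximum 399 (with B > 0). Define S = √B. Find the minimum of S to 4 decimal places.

min(S) = 17.161

√B is increasing on this domain, so min(S) comes from min(B) = 294.5: min(S) = √(294.5) ≈ 17.161.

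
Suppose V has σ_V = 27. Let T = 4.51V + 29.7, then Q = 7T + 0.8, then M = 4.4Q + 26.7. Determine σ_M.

σ_M = 3750.516

σ_T = |4.51|·27 = 121.77.
σ_Q = |7|·121.77 = 852.39.
σ_M = |4.4|·852.39 = 3750.516.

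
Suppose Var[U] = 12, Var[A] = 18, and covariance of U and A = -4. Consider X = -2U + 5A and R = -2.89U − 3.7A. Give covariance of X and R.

By bilinearity, covariance of X and R = ac·Var[U] + bd·Var[A] + (ad+bc)·covariance of U and A, with a=-2, b=5, c=-2.89, d=-3.7.
ac·Var[U] = (-2)·(-2.89)·12 = 69.36
bd·Var[A] = 5·(-3.7)·18 = -333
(ad+bc)·covariance of U and A = (-7.05)·(-4) = 28.2
covariance of X and R = 69.36 + (-333) + 28.2 = -235.44.

covariance of X and R = -235.44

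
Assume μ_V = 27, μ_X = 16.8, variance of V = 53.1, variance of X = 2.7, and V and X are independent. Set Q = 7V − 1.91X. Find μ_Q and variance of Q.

μ_Q = 7·μ_V + (-1.91)·μ_X = 7·27 + (-1.91)·16.8 = 156.912.
variance of Q = a²·variance of V + b²·variance of X + 2ab·Cov(V, X) with a = 7, b = -1.91.
Independence gives Cov(V, X) = 0.
= 7²·53.1 + (-1.91)²·2.7 + 2·7·(-1.91)·0
= 2601.9 + 9.84987 + 0 = 2611.74987.

μ_Q = 156.912, variance of Q = 2611.74987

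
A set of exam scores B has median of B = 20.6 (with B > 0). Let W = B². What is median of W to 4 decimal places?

median of W = 424.36

B² is monotone on this domain, so median of W = square(20.6) = 424.36.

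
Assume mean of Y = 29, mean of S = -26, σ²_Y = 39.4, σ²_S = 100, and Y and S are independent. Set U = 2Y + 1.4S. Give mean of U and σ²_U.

mean of U = 21.6, σ²_U = 353.6

mean of U = 2·mean of Y + 1.4·mean of S = 2·29 + 1.4·(-26) = 21.6.
σ²_U = a²·σ²_Y + b²·σ²_S + 2ab·covariance of Y and S with a = 2, b = 1.4.
Independence gives covariance of Y and S = 0.
= 2²·39.4 + 1.4²·100 + 2·2·1.4·0
= 157.6 + 196 + 0 = 353.6.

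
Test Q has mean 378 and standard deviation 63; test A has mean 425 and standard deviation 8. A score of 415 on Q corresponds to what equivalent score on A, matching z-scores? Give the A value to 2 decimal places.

z = (415 − 378)/63 ≈ 0.5873.
A = 425 + z·8 = 425 + (415 − 378)·8/63 ≈ 429.70.

A = 429.70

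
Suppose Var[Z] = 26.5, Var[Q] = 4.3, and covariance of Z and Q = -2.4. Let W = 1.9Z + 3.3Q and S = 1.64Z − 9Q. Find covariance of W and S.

By bilinearity, covariance of W and S = ac·Var[Z] + bd·Var[Q] + (ad+bc)·covariance of Z and Q, with a=1.9, b=3.3, c=1.64, d=-9.
ac·Var[Z] = 1.9·1.64·26.5 = 82.574
bd·Var[Q] = 3.3·(-9)·4.3 = -127.71
(ad+bc)·covariance of Z and Q = (-11.688)·(-2.4) = 28.0512
covariance of W and S = 82.574 + (-127.71) + 28.0512 = -17.0848.

covariance of W and S = -17.0848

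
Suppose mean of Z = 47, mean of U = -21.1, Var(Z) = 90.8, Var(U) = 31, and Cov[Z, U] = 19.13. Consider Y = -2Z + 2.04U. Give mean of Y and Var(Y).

mean of Y = -137.044, Var(Y) = 336.1088

mean of Y = (-2)·mean of Z + 2.04·mean of U = (-2)·47 + 2.04·(-21.1) = -137.044.
Var(Y) = a²·Var(Z) + b²·Var(U) + 2ab·Cov[Z, U] with a = -2, b = 2.04.
= (-2)²·90.8 + 2.04²·31 + 2·(-2)·2.04·19.13
= 363.2 + 129.0096 + (-156.1008) = 336.1088.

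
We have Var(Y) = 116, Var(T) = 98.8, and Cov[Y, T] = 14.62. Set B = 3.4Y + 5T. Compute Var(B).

Var(B) = a²·Var(Y) + b²·Var(T) + 2ab·Cov[Y, T] with a = 3.4, b = 5.
= 3.4²·116 + 5²·98.8 + 2·3.4·5·14.62
= 1340.96 + 2470 + 497.08 = 4308.04.

Var(B) = 4308.04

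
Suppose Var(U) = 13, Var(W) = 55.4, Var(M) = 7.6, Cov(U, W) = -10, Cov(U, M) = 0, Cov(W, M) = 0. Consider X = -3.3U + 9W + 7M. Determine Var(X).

Var(X) = a²·Var(U) + b²·Var(W) + c²·Var(M) + 2ab·Cov(U, W) + 2ac·Cov(U, M) + 2bc·Cov(W, M), with a = -3.3, b = 9, c = 7.
= 141.57 + 4487.4 + 372.4 + 594 + 0 + 0
= 5595.37.

Var(X) = 5595.37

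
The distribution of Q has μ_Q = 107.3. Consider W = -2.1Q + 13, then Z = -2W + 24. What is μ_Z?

μ_W = (-2.1)·107.3 + 13 = -212.33.
μ_Z = (-2)·(-212.33) + 24 = 448.66.

μ_Z = 448.66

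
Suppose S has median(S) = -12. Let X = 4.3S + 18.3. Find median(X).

A linear map preserves order up to sign, so median(X) = a·median(S) + b = 4.3·(-12) + 18.3 = -33.3.

median(X) = -33.3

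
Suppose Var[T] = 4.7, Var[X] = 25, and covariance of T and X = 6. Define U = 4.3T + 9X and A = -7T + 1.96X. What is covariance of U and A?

covariance of U and A = -27.902

By bilinearity, covariance of U and A = ac·Var[T] + bd·Var[X] + (ad+bc)·covariance of T and X, with a=4.3, b=9, c=-7, d=1.96.
ac·Var[T] = 4.3·(-7)·4.7 = -141.47
bd·Var[X] = 9·1.96·25 = 441
(ad+bc)·covariance of T and X = (-54.572)·6 = -327.432
covariance of U and A = -141.47 + 441 + (-327.432) = -27.902.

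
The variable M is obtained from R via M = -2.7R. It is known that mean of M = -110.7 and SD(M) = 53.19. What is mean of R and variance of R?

From M = -2.7R: mean of M = a·mean of R + b, so mean of R = (mean of M − b)/a = (-110.7 − 0)/(-2.7) = 41.
variance of M = 53.19² = 2829.1761.
variance of M = a²·variance of R, so variance of R = 2829.1761/(-2.7)² = 388.09.

mean of R = 41, variance of R = 388.09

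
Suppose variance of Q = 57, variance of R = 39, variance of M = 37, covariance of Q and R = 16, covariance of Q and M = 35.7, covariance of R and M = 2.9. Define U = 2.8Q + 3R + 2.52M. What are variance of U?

variance of U = 1849.2912

variance of U = a²·variance of Q + b²·variance of R + c²·variance of M + 2ab·covariance of Q and R + 2ac·covariance of Q and M + 2bc·covariance of R and M, with a = 2.8, b = 3, c = 2.52.
= 446.88 + 351 + 234.9648 + 268.8 + 503.7984 + 43.848
= 1849.2912.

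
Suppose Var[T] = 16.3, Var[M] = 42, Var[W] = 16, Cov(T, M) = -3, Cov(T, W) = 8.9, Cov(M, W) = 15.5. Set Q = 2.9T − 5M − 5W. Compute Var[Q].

Var[Q] = 2190.983

Var[Q] = a²·Var[T] + b²·Var[M] + c²·Var[W] + 2ab·Cov(T, M) + 2ac·Cov(T, W) + 2bc·Cov(M, W), with a = 2.9, b = -5, c = -5.
= 137.083 + 1050 + 400 + 87 + (-258.1) + 775
= 2190.983.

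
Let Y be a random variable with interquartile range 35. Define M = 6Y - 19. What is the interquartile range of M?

IQR(M) = 210

Under M = aY + b, IQR(M) = |a|·IQR(Y) = |6|·35 = 210 (shifts cancel; spread scales by |a|).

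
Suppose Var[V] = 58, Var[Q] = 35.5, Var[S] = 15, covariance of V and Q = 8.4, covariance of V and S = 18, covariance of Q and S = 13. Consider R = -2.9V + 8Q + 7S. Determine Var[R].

Var[R] = 3830.22

Var[R] = a²·Var[V] + b²·Var[Q] + c²·Var[S] + 2ab·covariance of V and Q + 2ac·covariance of V and S + 2bc·covariance of Q and S, with a = -2.9, b = 8, c = 7.
= 487.78 + 2272 + 735 + (-389.76) + (-730.8) + 1456
= 3830.22.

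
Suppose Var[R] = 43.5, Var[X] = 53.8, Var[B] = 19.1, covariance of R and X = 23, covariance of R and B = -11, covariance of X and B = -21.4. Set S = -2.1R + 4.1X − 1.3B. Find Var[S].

Var[S] = a²·Var[R] + b²·Var[X] + c²·Var[B] + 2ab·covariance of R and X + 2ac·covariance of R and B + 2bc·covariance of X and B, with a = -2.1, b = 4.1, c = -1.3.
= 191.835 + 904.378 + 32.279 + (-396.06) + (-60.06) + 228.124
= 900.496.

Var[S] = 900.496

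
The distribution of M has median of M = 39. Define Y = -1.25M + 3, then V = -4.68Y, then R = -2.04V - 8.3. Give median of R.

median of R = -445.0844

median of Y = (-1.25)·39 + 3 = -45.75.
median of V = (-4.68)·(-45.75) = 214.11.
median of R = (-2.04)·214.11 + (-8.3) = -445.0844.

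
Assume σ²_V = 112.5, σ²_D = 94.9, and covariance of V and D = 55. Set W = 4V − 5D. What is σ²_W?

σ²_W = 1972.5

σ²_W = a²·σ²_V + b²·σ²_D + 2ab·covariance of V and D with a = 4, b = -5.
= 4²·112.5 + (-5)²·94.9 + 2·4·(-5)·55
= 1800 + 2372.5 + (-2200) = 1972.5.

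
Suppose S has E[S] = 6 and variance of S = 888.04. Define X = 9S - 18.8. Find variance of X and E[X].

X = 9S - 18.8 is linear with a = 9, b = -18.8.
variance of X = a²·variance of S = 9²·888.04 = 71931.24 (the additive constant -18.8 does not affect variance).
E[X] = a·E[S] + b = 9·6 + (-18.8) = 35.2.

variance of X = 71931.24, E[X] = 35.2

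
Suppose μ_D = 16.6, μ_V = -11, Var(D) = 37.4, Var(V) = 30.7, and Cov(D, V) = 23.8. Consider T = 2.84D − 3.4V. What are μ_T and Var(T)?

μ_T = 2.84·μ_D + (-3.4)·μ_V = 2.84·16.6 + (-3.4)·(-11) = 84.544.
Var(T) = a²·Var(D) + b²·Var(V) + 2ab·Cov(D, V) with a = 2.84, b = -3.4.
= 2.84²·37.4 + (-3.4)²·30.7 + 2·2.84·(-3.4)·23.8
= 301.65344 + 354.892 + (-459.6256) = 196.91984.

μ_T = 84.544, Var(T) = 196.91984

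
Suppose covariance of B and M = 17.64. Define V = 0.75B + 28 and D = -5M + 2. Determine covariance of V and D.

covariance of V and D = -66.15

covariance of V and D = a·c·covariance of B and M = 0.75·(-5)·17.64 = -66.15. Additive constants drop out.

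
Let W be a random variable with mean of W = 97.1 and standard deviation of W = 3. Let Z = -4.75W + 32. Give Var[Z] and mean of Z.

Var[Z] = 203.0625, mean of Z = -429.225

Z = -4.75W + 32 is linear with a = -4.75, b = 32.
Var[W] = 3² = 9.
Var[Z] = a²·Var[W] = (-4.75)²·9 = 203.0625 (the additive constant 32 does not affect variance).
mean of Z = a·mean of W + b = (-4.75)·97.1 + 32 = -429.225.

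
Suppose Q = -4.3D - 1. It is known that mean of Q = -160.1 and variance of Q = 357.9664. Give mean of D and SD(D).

From Q = -4.3D - 1: mean of Q = a·mean of D + b, so mean of D = (mean of Q − b)/a = (-160.1 − (-1))/(-4.3) = 37.
SD(Q) = √357.9664 = 18.92.
SD(Q) = |a|·SD(D), so SD(D) = 18.92/|-4.3| = 4.4.

mean of D = 37, SD(D) = 4.4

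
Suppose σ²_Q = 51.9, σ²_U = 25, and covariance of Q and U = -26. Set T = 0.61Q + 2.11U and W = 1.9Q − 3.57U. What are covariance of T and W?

covariance of T and W = -175.7792

By bilinearity, covariance of T and W = ac·σ²_Q + bd·σ²_U + (ad+bc)·covariance of Q and U, with a=0.61, b=2.11, c=1.9, d=-3.57.
ac·σ²_Q = 0.61·1.9·51.9 = 60.1521
bd·σ²_U = 2.11·(-3.57)·25 = -188.3175
(ad+bc)·covariance of Q and U = (1.8313)·(-26) = -47.6138
covariance of T and W = 60.1521 + (-188.3175) + (-47.6138) = -175.7792.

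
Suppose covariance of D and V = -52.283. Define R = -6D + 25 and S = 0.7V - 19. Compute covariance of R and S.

covariance of R and S = a·c·covariance of D and V = (-6)·0.7·(-52.283) = 219.5886. Additive constants drop out.

covariance of R and S = 219.5886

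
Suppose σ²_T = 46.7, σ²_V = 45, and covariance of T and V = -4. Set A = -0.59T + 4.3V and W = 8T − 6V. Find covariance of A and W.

By bilinearity, covariance of A and W = ac·σ²_T + bd·σ²_V + (ad+bc)·covariance of T and V, with a=-0.59, b=4.3, c=8, d=-6.
ac·σ²_T = (-0.59)·8·46.7 = -220.424
bd·σ²_V = 4.3·(-6)·45 = -1161
(ad+bc)·covariance of T and V = (37.94)·(-4) = -151.76
covariance of A and W = -220.424 + (-1161) + (-151.76) = -1533.184.

covariance of A and W = -1533.184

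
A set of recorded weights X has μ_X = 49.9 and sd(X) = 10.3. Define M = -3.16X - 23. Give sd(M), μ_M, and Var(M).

sd(M) = 32.548, μ_M = -180.684, Var(M) = 1059.372304

M = -3.16X - 23 is linear with a = -3.16, b = -23.
sd(M) = |a|·sd(X) = |-3.16|·10.3 = 32.548.
μ_M = a·μ_X + b = (-3.16)·49.9 + (-23) = -180.684.
Var(X) = 10.3² = 106.09.
Var(M) = a²·Var(X) = (-3.16)²·106.09 = 1059.372304 (the additive constant -23 does not affect variance).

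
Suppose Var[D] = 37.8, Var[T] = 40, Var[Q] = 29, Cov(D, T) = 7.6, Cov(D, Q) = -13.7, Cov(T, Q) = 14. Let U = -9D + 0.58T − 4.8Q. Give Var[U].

Var[U] = 2402.44

Var[U] = a²·Var[D] + b²·Var[T] + c²·Var[Q] + 2ab·Cov(D, T) + 2ac·Cov(D, Q) + 2bc·Cov(T, Q), with a = -9, b = 0.58, c = -4.8.
= 3061.8 + 13.456 + 668.16 + (-79.344) + (-1183.68) + (-77.952)
= 2402.44.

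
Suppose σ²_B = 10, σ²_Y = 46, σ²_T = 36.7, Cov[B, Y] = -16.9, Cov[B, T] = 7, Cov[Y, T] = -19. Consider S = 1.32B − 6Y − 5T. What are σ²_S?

σ²_S = a²·σ²_B + b²·σ²_Y + c²·σ²_T + 2ab·Cov[B, Y] + 2ac·Cov[B, T] + 2bc·Cov[Y, T], with a = 1.32, b = -6, c = -5.
= 17.424 + 1656 + 917.5 + 267.696 + (-92.4) + (-1140)
= 1626.22.

σ²_S = 1626.22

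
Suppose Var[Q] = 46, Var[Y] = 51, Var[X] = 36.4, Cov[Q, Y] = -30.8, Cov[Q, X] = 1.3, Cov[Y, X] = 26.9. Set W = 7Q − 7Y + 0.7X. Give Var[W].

Var[W] = a²·Var[Q] + b²·Var[Y] + c²·Var[X] + 2ab·Cov[Q, Y] + 2ac·Cov[Q, X] + 2bc·Cov[Y, X], with a = 7, b = -7, c = 0.7.
= 2254 + 2499 + 17.836 + 3018.4 + 12.74 + (-263.62)
= 7538.356.

Var[W] = 7538.356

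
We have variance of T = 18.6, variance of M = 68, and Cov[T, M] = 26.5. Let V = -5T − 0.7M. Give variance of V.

variance of V = 683.82

variance of V = a²·variance of T + b²·variance of M + 2ab·Cov[T, M] with a = -5, b = -0.7.
= (-5)²·18.6 + (-0.7)²·68 + 2·(-5)·(-0.7)·26.5
= 465 + 33.32 + 185.5 = 683.82.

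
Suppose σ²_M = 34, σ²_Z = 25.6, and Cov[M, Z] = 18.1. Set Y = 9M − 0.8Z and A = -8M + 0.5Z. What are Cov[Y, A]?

By bilinearity, Cov[Y, A] = ac·σ²_M + bd·σ²_Z + (ad+bc)·Cov[M, Z], with a=9, b=-0.8, c=-8, d=0.5.
ac·σ²_M = 9·(-8)·34 = -2448
bd·σ²_Z = (-0.8)·0.5·25.6 = -10.24
(ad+bc)·Cov[M, Z] = (10.9)·18.1 = 197.29
Cov[Y, A] = -2448 + (-10.24) + 197.29 = -2260.95.

Cov[Y, A] = -2260.95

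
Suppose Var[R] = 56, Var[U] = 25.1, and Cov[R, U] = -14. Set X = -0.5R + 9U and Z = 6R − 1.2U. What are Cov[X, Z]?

By bilinearity, Cov[X, Z] = ac·Var[R] + bd·Var[U] + (ad+bc)·Cov[R, U], with a=-0.5, b=9, c=6, d=-1.2.
ac·Var[R] = (-0.5)·6·56 = -168
bd·Var[U] = 9·(-1.2)·25.1 = -271.08
(ad+bc)·Cov[R, U] = (54.6)·(-14) = -764.4
Cov[X, Z] = -168 + (-271.08) + (-764.4) = -1203.48.

Cov[X, Z] = -1203.48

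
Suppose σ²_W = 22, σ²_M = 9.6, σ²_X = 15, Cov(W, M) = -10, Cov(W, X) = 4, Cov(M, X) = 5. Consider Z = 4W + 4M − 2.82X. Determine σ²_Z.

σ²_Z = a²·σ²_W + b²·σ²_M + c²·σ²_X + 2ab·Cov(W, M) + 2ac·Cov(W, X) + 2bc·Cov(M, X), with a = 4, b = 4, c = -2.82.
= 352 + 153.6 + 119.286 + (-320) + (-90.24) + (-112.8)
= 101.846.

σ²_Z = 101.846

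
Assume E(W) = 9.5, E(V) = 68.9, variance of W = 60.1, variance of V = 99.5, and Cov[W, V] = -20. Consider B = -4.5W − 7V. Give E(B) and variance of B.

E(B) = -525.05, variance of B = 4832.525

E(B) = (-4.5)·E(W) + (-7)·E(V) = (-4.5)·9.5 + (-7)·68.9 = -525.05.
variance of B = a²·variance of W + b²·variance of V + 2ab·Cov[W, V] with a = -4.5, b = -7.
= (-4.5)²·60.1 + (-7)²·99.5 + 2·(-4.5)·(-7)·(-20)
= 1217.025 + 4875.5 + (-1260) = 4832.525.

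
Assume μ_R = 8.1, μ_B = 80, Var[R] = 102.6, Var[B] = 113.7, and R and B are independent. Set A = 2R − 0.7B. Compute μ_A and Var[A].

μ_A = 2·μ_R + (-0.7)·μ_B = 2·8.1 + (-0.7)·80 = -39.8.
Var[A] = a²·Var[R] + b²·Var[B] + 2ab·covariance of R and B with a = 2, b = -0.7.
Independence gives covariance of R and B = 0.
= 2²·102.6 + (-0.7)²·113.7 + 2·2·(-0.7)·0
= 410.4 + 55.713 + 0 = 466.113.

μ_A = -39.8, Var[A] = 466.113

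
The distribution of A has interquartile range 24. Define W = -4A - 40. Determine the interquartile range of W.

IQR(W) = 96

Under W = aA + b, IQR(W) = |a|·IQR(A) = |-4|·24 = 96 (shifts cancel; spread scales by |a|).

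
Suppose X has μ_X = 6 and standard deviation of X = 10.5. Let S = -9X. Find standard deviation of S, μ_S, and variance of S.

S = -9X is linear with a = -9, b = 0.
standard deviation of S = |a|·standard deviation of X = |-9|·10.5 = 94.5.
μ_S = a·μ_X + b = (-9)·6 = -54.
variance of X = 10.5² = 110.25.
variance of S = a²·variance of X = (-9)²·110.25 = 8930.25.

standard deviation of S = 94.5, μ_S = -54, variance of S = 8930.25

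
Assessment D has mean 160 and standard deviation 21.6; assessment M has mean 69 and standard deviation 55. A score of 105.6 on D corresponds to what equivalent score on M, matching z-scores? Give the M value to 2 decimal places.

M = -69.52

z = (105.6 − 160)/21.6 ≈ -2.5185.
M = 69 + z·55 = 69 + (105.6 − 160)·55/21.6 ≈ -69.52.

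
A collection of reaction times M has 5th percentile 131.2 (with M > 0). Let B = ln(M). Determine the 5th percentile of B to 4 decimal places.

ln(M) is increasing, so P_{5}(B) = g(P_{5}(M)) ≈ 4.8767.

5th percentile of B = 4.8767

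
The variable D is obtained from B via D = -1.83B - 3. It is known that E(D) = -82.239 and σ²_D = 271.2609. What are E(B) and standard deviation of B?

From D = -1.83B - 3: E(D) = a·E(B) + b, so E(B) = (E(D) − b)/a = (-82.239 − (-3))/(-1.83) = 43.3.
standard deviation of D = √271.2609 = 16.47.
standard deviation of D = |a|·standard deviation of B, so standard deviation of B = 16.47/|-1.83| = 9.

E(B) = 43.3, standard deviation of B = 9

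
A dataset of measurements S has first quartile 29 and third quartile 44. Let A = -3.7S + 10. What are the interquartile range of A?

IQR(A) = 55.5

IQR of S = Q3 − Q1 = 44 − 29 = 15.
Under A = aS + b, IQR(A) = |a|·IQR(S) = |-3.7|·15 = 55.5 (shifts cancel; spread scales by |a|).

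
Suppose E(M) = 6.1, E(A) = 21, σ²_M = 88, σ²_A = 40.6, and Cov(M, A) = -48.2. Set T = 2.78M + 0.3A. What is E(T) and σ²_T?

E(T) = 2.78·E(M) + 0.3·E(A) = 2.78·6.1 + 0.3·21 = 23.258.
σ²_T = a²·σ²_M + b²·σ²_A + 2ab·Cov(M, A) with a = 2.78, b = 0.3.
= 2.78²·88 + 0.3²·40.6 + 2·2.78·0.3·(-48.2)
= 680.0992 + 3.654 + (-80.3976) = 603.3556.

E(T) = 23.258, σ²_T = 603.3556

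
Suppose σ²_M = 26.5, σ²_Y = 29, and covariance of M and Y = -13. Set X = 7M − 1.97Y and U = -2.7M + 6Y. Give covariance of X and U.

By bilinearity, covariance of X and U = ac·σ²_M + bd·σ²_Y + (ad+bc)·covariance of M and Y, with a=7, b=-1.97, c=-2.7, d=6.
ac·σ²_M = 7·(-2.7)·26.5 = -500.85
bd·σ²_Y = (-1.97)·6·29 = -342.78
(ad+bc)·covariance of M and Y = (47.319)·(-13) = -615.147
covariance of X and U = -500.85 + (-342.78) + (-615.147) = -1458.777.

covariance of X and U = -1458.777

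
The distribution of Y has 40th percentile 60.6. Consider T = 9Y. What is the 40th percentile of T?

40th percentile of T = 545.4

Since a = 9 > 0 the transformation is increasing, so the 40th percentile of T = a·(P_{40} of Y) + b = 9·60.6 = 545.4.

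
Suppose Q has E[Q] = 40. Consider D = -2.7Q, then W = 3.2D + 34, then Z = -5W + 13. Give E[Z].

E[D] = (-2.7)·40 = -108.
E[W] = 3.2·(-108) + 34 = -311.6.
E[Z] = (-5)·(-311.6) + 13 = 1571.

E[Z] = 1571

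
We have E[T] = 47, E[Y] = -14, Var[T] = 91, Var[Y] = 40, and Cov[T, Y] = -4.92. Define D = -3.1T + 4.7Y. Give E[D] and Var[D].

E[D] = (-3.1)·E[T] + 4.7·E[Y] = (-3.1)·47 + 4.7·(-14) = -211.5.
Var[D] = a²·Var[T] + b²·Var[Y] + 2ab·Cov[T, Y] with a = -3.1, b = 4.7.
= (-3.1)²·91 + 4.7²·40 + 2·(-3.1)·4.7·(-4.92)
= 874.51 + 883.6 + 143.3688 = 1901.4788.

E[D] = -211.5, Var[D] = 1901.4788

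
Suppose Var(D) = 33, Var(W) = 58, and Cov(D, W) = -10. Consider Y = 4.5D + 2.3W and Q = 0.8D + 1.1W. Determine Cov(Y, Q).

By bilinearity, Cov(Y, Q) = ac·Var(D) + bd·Var(W) + (ad+bc)·Cov(D, W), with a=4.5, b=2.3, c=0.8, d=1.1.
ac·Var(D) = 4.5·0.8·33 = 118.8
bd·Var(W) = 2.3·1.1·58 = 146.74
(ad+bc)·Cov(D, W) = (6.79)·(-10) = -67.9
Cov(Y, Q) = 118.8 + 146.74 + (-67.9) = 197.64.

Cov(Y, Q) = 197.64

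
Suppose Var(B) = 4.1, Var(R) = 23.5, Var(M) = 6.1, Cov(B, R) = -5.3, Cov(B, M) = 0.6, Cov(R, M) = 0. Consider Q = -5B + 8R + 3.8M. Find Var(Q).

Var(Q) = 2095.784

Var(Q) = a²·Var(B) + b²·Var(R) + c²·Var(M) + 2ab·Cov(B, R) + 2ac·Cov(B, M) + 2bc·Cov(R, M), with a = -5, b = 8, c = 3.8.
= 102.5 + 1504 + 88.084 + 424 + (-22.8) + 0
= 2095.784.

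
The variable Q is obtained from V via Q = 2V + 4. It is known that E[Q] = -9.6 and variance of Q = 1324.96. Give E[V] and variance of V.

E[V] = -6.8, variance of V = 331.24

From Q = 2V + 4: E[Q] = a·E[V] + b, so E[V] = (E[Q] − b)/a = (-9.6 − 4)/2 = -6.8.
variance of Q = a²·variance of V, so variance of V = 1324.96/2² = 331.24.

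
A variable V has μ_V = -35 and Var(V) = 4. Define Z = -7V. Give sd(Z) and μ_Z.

Z = -7V is linear with a = -7, b = 0.
sd(V) = √4 = 2.
sd(Z) = |a|·sd(V) = |-7|·2 = 14.
μ_Z = a·μ_V + b = (-7)·(-35) = 245.

sd(Z) = 14, μ_Z = 245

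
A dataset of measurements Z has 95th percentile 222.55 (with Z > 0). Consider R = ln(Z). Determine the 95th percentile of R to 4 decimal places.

ln(Z) is increasing, so P_{95}(R) = g(P_{95}(Z)) ≈ 5.4052.

95th percentile of R = 5.4052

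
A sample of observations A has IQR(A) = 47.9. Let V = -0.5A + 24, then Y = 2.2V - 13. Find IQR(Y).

IQR(V) = |-0.5|·47.9 = 23.95.
IQR(Y) = |2.2|·23.95 = 52.69.

IQR(Y) = 52.69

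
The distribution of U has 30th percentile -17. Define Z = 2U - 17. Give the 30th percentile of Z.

Since a = 2 > 0 the transformation is increasing, so the 30th percentile of Z = a·(P_{30} of U) + b = 2·(-17) + (-17) = -51.

30th percentile of Z = -51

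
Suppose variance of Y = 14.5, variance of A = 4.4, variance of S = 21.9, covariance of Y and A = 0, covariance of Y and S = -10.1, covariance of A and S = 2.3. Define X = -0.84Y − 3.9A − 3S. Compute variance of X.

variance of X = a²·variance of Y + b²·variance of A + c²·variance of S + 2ab·covariance of Y and A + 2ac·covariance of Y and S + 2bc·covariance of A and S, with a = -0.84, b = -3.9, c = -3.
= 10.2312 + 66.924 + 197.1 + 0 + (-50.904) + 53.82
= 277.1712.

variance of X = 277.1712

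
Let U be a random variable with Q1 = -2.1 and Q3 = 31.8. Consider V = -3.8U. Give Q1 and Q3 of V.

Q1(V) = -120.84, Q3(V) = 7.98

a = -3.8 < 0 reverses order: Q1(V) comes from Q3(U), Q3(V) from Q1(U).
Q1(V) = (-3.8)·31.8 = -120.84; Q3(V) = (-3.8)·(-2.1) = 7.98.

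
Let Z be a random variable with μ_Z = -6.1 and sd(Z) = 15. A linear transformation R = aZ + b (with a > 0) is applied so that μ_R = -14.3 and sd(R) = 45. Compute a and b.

a = 3, b = 4

sd(R) = a·sd(Z) (a > 0), so a = 45/15 = 3.
μ_R = a·μ_Z + b, so b = -14.3 − 3·(-6.1) = 4.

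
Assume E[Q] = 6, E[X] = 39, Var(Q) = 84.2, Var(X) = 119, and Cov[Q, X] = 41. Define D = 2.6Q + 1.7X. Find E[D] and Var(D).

E[D] = 81.9, Var(D) = 1275.542

E[D] = 2.6·E[Q] + 1.7·E[X] = 2.6·6 + 1.7·39 = 81.9.
Var(D) = a²·Var(Q) + b²·Var(X) + 2ab·Cov[Q, X] with a = 2.6, b = 1.7.
= 2.6²·84.2 + 1.7²·119 + 2·2.6·1.7·41
= 569.192 + 343.91 + 362.44 = 1275.542.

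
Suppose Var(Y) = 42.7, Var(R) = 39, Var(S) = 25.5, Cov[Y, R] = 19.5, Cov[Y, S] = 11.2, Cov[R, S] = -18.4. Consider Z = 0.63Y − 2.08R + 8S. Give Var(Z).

Var(Z) = a²·Var(Y) + b²·Var(R) + c²·Var(S) + 2ab·Cov[Y, R] + 2ac·Cov[Y, S] + 2bc·Cov[R, S], with a = 0.63, b = -2.08, c = 8.
= 16.94763 + 168.7296 + 1632 + (-51.1056) + 112.896 + 612.352
= 2491.81963.

Var(Z) = 2491.81963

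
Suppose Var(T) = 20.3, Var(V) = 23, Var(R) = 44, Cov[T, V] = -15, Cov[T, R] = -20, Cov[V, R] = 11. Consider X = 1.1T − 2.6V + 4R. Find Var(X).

Var(X) = 565.043

Var(X) = a²·Var(T) + b²·Var(V) + c²·Var(R) + 2ab·Cov[T, V] + 2ac·Cov[T, R] + 2bc·Cov[V, R], with a = 1.1, b = -2.6, c = 4.
= 24.563 + 155.48 + 704 + 85.8 + (-176) + (-228.8)
= 565.043.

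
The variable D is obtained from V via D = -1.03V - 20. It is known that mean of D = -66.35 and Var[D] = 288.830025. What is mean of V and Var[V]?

mean of V = 45, Var[V] = 272.25

From D = -1.03V - 20: mean of D = a·mean of V + b, so mean of V = (mean of D − b)/a = (-66.35 − (-20))/(-1.03) = 45.
Var[D] = a²·Var[V], so Var[V] = 288.830025/(-1.03)² = 272.25.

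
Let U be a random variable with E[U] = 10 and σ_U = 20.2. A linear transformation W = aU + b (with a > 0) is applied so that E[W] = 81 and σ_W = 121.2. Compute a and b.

σ_W = a·σ_U (a > 0), so a = 121.2/20.2 = 6.
E[W] = a·E[U] + b, so b = 81 − 6·10 = 21.

a = 6, b = 21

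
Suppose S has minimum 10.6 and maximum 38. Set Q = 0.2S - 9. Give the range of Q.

Range of S = 38 − 10.6 = 27.4.
Range(Q) = |a|·Range(S) = |0.2|·27.4 = 5.48.

Range(Q) = 5.48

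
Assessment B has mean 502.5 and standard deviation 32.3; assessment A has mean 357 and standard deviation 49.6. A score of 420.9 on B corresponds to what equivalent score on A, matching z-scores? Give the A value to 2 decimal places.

A = 231.69

z = (420.9 − 502.5)/32.3 ≈ -2.5263.
A = 357 + z·49.6 = 357 + (420.9 − 502.5)·49.6/32.3 ≈ 231.69.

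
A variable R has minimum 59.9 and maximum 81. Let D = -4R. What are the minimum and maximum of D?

a = -4 < 0, so order reverses: min(D) = a·max(R)+b = (-4)·81 = -324; max(D) = a·min(R)+b = (-4)·59.9 = -239.6.

min(D) = -324, max(D) = -239.6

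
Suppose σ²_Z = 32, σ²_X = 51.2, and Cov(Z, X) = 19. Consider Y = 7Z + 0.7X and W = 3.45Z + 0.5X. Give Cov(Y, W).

By bilinearity, Cov(Y, W) = ac·σ²_Z + bd·σ²_X + (ad+bc)·Cov(Z, X), with a=7, b=0.7, c=3.45, d=0.5.
ac·σ²_Z = 7·3.45·32 = 772.8
bd·σ²_X = 0.7·0.5·51.2 = 17.92
(ad+bc)·Cov(Z, X) = (5.915)·19 = 112.385
Cov(Y, W) = 772.8 + 17.92 + 112.385 = 903.105.

Cov(Y, W) = 903.105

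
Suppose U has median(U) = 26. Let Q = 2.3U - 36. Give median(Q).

A linear map preserves order up to sign, so median(Q) = a·median(U) + b = 2.3·26 + (-36) = 23.8.

median(Q) = 23.8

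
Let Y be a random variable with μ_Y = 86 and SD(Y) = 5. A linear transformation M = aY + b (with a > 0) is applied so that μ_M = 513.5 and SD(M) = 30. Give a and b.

a = 6, b = -2.5

SD(M) = a·SD(Y) (a > 0), so a = 30/5 = 6.
μ_M = a·μ_Y + b, so b = 513.5 − 6·86 = -2.5.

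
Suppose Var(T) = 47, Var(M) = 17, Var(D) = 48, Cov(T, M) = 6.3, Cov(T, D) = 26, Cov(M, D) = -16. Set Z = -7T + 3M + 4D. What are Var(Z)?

Var(Z) = 1119.4

Var(Z) = a²·Var(T) + b²·Var(M) + c²·Var(D) + 2ab·Cov(T, M) + 2ac·Cov(T, D) + 2bc·Cov(M, D), with a = -7, b = 3, c = 4.
= 2303 + 153 + 768 + (-264.6) + (-1456) + (-384)
= 1119.4.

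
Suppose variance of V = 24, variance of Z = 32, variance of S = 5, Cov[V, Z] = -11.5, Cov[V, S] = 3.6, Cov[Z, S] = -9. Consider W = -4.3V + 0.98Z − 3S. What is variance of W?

variance of W = a²·variance of V + b²·variance of Z + c²·variance of S + 2ab·Cov[V, Z] + 2ac·Cov[V, S] + 2bc·Cov[Z, S], with a = -4.3, b = 0.98, c = -3.
= 443.76 + 30.7328 + 45 + 96.922 + 92.88 + 52.92
= 762.2148.

variance of W = 762.2148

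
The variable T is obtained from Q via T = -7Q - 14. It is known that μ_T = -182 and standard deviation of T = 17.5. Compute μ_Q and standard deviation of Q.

From T = -7Q - 14: μ_T = a·μ_Q + b, so μ_Q = (μ_T − b)/a = (-182 − (-14))/(-7) = 24.
standard deviation of T = |a|·standard deviation of Q, so standard deviation of Q = 17.5/|-7| = 2.5.

μ_Q = 24, standard deviation of Q = 2.5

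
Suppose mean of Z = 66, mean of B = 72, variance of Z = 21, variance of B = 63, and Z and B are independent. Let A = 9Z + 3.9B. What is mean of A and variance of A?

mean of A = 874.8, variance of A = 2659.23

mean of A = 9·mean of Z + 3.9·mean of B = 9·66 + 3.9·72 = 874.8.
variance of A = a²·variance of Z + b²·variance of B + 2ab·Cov(Z, B) with a = 9, b = 3.9.
Independence gives Cov(Z, B) = 0.
= 9²·21 + 3.9²·63 + 2·9·3.9·0
= 1701 + 958.23 + 0 = 2659.23.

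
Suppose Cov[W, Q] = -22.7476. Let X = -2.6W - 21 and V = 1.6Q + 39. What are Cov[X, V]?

Cov[X, V] = 94.630016

Cov[X, V] = a·c·Cov[W, Q] = (-2.6)·1.6·(-22.7476) = 94.630016. Additive constants drop out.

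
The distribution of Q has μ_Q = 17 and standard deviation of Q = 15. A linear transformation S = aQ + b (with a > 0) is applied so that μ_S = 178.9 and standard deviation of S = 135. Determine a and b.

standard deviation of S = a·standard deviation of Q (a > 0), so a = 135/15 = 9.
μ_S = a·μ_Q + b, so b = 178.9 − 9·17 = 25.9.

a = 9, b = 25.9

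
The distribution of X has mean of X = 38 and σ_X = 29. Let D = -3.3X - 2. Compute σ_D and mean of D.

D = -3.3X - 2 is linear with a = -3.3, b = -2.
σ_D = |a|·σ_X = |-3.3|·29 = 95.7.
mean of D = a·mean of X + b = (-3.3)·38 + (-2) = -127.4.

σ_D = 95.7, mean of D = -127.4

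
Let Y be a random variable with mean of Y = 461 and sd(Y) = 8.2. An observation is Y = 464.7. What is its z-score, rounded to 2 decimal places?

z = 0.45

z = (Y − mean of Y) / sd(Y) = (464.7 − 461) / 8.2 ≈ 0.45.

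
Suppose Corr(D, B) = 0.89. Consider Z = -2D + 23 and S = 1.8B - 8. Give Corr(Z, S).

Linear rescalings preserve |correlation|; the slopes -2 and 1.8 have opposite signs, so the correlation flips sign: Corr(Z, S) = −Corr(D, B) = -0.89.

Corr(Z, S) = -0.89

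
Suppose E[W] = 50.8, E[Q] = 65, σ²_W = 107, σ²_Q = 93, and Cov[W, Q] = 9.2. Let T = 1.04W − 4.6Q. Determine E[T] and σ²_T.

E[T] = -246.168, σ²_T = 1995.5856

E[T] = 1.04·E[W] + (-4.6)·E[Q] = 1.04·50.8 + (-4.6)·65 = -246.168.
σ²_T = a²·σ²_W + b²·σ²_Q + 2ab·Cov[W, Q] with a = 1.04, b = -4.6.
= 1.04²·107 + (-4.6)²·93 + 2·1.04·(-4.6)·9.2
= 115.7312 + 1967.88 + (-88.0256) = 1995.5856.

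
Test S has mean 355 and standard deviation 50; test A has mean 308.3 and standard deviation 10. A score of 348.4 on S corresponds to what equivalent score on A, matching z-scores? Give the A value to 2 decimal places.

z = (348.4 − 355)/50 = -0.132.
A = 308.3 + z·10 = 308.3 + (348.4 − 355)·10/50 = 306.98.

A = 306.98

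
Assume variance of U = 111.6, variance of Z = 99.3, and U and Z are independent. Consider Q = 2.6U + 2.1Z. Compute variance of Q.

variance of Q = a²·variance of U + b²·variance of Z + 2ab·Cov[U, Z] with a = 2.6, b = 2.1.
Independence gives Cov[U, Z] = 0.
= 2.6²·111.6 + 2.1²·99.3 + 2·2.6·2.1·0
= 754.416 + 437.913 + 0 = 1192.329.

variance of Q = 1192.329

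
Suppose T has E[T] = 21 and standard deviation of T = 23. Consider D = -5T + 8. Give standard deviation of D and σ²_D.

standard deviation of D = 115, σ²_D = 13225

D = -5T + 8 is linear with a = -5, b = 8.
standard deviation of D = |a|·standard deviation of T = |-5|·23 = 115.
σ²_T = 23² = 529.
σ²_D = a²·σ²_T = (-5)²·529 = 13225 (the additive constant 8 does not affect variance).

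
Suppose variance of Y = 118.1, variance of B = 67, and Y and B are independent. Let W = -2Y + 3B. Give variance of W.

variance of W = 1075.4

variance of W = a²·variance of Y + b²·variance of B + 2ab·Cov(Y, B) with a = -2, b = 3.
Independence gives Cov(Y, B) = 0.
= (-2)²·118.1 + 3²·67 + 2·(-2)·3·0
= 472.4 + 603 + 0 = 1075.4.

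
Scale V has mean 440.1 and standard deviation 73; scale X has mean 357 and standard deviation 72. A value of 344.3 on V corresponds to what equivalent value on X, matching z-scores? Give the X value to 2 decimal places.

z = (344.3 − 440.1)/73 ≈ -1.3123.
X = 357 + z·72 = 357 + (344.3 − 440.1)·72/73 ≈ 262.51.

X = 262.51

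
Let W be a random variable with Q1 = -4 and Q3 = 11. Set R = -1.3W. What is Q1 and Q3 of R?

Q1(R) = -14.3, Q3(R) = 5.2

a = -1.3 < 0 reverses order: Q1(R) comes from Q3(W), Q3(R) from Q1(W).
Q1(R) = (-1.3)·11 = -14.3; Q3(R) = (-1.3)·(-4) = 5.2.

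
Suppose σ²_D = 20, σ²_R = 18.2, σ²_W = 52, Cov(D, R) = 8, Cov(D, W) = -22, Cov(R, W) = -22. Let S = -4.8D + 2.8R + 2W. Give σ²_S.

σ²_S = a²·σ²_D + b²·σ²_R + c²·σ²_W + 2ab·Cov(D, R) + 2ac·Cov(D, W) + 2bc·Cov(R, W), with a = -4.8, b = 2.8, c = 2.
= 460.8 + 142.688 + 208 + (-215.04) + 422.4 + (-246.4)
= 772.448.

σ²_S = 772.448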